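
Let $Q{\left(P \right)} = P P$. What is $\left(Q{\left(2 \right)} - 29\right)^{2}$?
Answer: $625$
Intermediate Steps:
$Q{\left(P \right)} = P^{2}$
$\left(Q{\left(2 \right)} - 29\right)^{2} = \left(2^{2} - 29\right)^{2} = \left(4 - 29\right)^{2} = \left(-25\right)^{2} = 625$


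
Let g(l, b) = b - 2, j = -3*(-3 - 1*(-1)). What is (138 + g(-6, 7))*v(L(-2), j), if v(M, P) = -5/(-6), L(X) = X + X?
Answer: 715/6 ≈ 119.17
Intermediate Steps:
j = 6 (j = -3*(-3 + 1) = -3*(-2) = 6)
L(X) = 2*X
g(l, b) = -2 + b
v(M, P) = 5/6 (v(M, P) = -5*(-1/6) = 5/6)
(138 + g(-6, 7))*v(L(-2), j) = (138 + (-2 + 7))*(5/6) = (138 + 5)*(5/6) = 143*(5/6) = 715/6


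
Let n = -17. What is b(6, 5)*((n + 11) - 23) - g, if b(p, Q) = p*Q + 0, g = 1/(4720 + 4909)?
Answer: -8377231/9629 ≈ -870.00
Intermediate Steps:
g = 1/9629 ≈ 0.00010385
b(p, Q) = Q*p (b(p, Q) = Q*p + 0 = Q*p)
b(6, 5)*((n + 11) - 23) - g = (5*6)*((-17 + 11) - 23) - 1*1/9629 = 30*(-6 - 23) - 1/9629 = 30*(-29) - 1/9629 = -870 - 1/9629 = -8377231/9629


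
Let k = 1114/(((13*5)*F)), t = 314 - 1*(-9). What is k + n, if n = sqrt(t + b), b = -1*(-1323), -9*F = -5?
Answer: 10026/325 + sqrt(1646) ≈ 71.420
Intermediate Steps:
F = 5/9 (F = -1/9*(-5) = 5/9 ≈ 0.55556)
b = 1323
t = 323 (t = 314 + 9 = 323)
k = 10026/325 (k = 1114/(((13*5)*(5/9))) = 1114/((65*(5/9))) = 1114/(325/9) = 1114*(9/325) = 10026/325 ≈ 30.849)
n = sqrt(1646) (n = sqrt(323 + 1323) = sqrt(1646) ≈ 40.571)
k + n = 10026/325 + sqrt(1646)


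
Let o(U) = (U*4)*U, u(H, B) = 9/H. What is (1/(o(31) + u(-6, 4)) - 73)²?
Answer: 314724366009/59059225 ≈ 5329.0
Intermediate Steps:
o(U) = 4*U² (o(U) = (4*U)*U = 4*U²)
(1/(o(31) + u(-6, 4)) - 73)² = (1/(4*31² + 9/(-6)) - 73)² = (1/(4*961 + 9*(-⅙)) - 73)² = (1/(3844 - 3/2) - 73)² = (1/(7685/2) - 73)² = (2/7685 - 73)² = (-561003/7685)² = 314724366009/59059225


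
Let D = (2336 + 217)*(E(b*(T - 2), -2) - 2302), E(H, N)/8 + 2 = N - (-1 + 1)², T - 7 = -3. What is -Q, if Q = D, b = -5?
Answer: 5958702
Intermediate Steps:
T = 4 (T = 7 - 3 = 4)
E(H, N) = -16 + 8*N (E(H, N) = -16 + 8*(N - (-1 + 1)²) = -16 + 8*(N - 1*0²) = -16 + 8*(N - 1*0) = -16 + 8*(N + 0) = -16 + 8*N)
D = -5958702 (D = (2336 + 217)*((-16 + 8*(-2)) - 2302) = 2553*((-16 - 16) - 2302) = 2553*(-32 - 2302) = 2553*(-2334) = -5958702)
Q = -5958702
-Q = -1*(-5958702) = 5958702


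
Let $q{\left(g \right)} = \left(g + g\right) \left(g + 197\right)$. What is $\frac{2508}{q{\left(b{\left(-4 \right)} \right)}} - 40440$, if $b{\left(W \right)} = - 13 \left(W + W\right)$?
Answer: $- \frac{632966253}{15652} \approx -40440.0$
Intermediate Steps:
$b{\left(W \right)} = - 26 W$ ($b{\left(W \right)} = - 13 \cdot 2 W = - 26 W$)
$q{\left(g \right)} = 2 g \left(197 + g\right)$
$\frac{2508}{q{\left(b{\left(-4 \right)} \right)}} - 40440 = \frac{2508}{2 \left(\left(-26\right) \left(-4\right)\right) \left(197 - -104\right)} - 40440 = \frac{2508}{2 \cdot 104 \left(197 + 104\right)} - 40440 = \frac{2508}{2 \cdot 104 \cdot 301} - 40440 = \frac{2508}{62608} - 40440 = 2508 \cdot \frac{1}{62608} - 40440 = \frac{627}{15652} - 40440 = - \frac{632966253}{15652}$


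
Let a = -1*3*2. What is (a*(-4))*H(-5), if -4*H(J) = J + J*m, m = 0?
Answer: 30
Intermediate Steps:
a = -6 (a = -3*2 = -6)
H(J) = -J/4 (H(J) = -(J + J*0)/4 = -(J + 0)/4 = -J/4)
(a*(-4))*H(-5) = (-6*(-4))*(-¼*(-5)) = 24*(5/4) = 30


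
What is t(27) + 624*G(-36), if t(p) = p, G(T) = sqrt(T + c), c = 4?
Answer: 27 + 2496*I*sqrt(2) ≈ 27.0 + 3529.9*I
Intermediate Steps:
G(T) = sqrt(4 + T) (G(T) = sqrt(T + 4) = sqrt(4 + T))
t(27) + 624*G(-36) = 27 + 624*sqrt(4 - 36) = 27 + 624*sqrt(-32) = 27 + 624*(4*I*sqrt(2)) = 27 + 2496*I*sqrt(2)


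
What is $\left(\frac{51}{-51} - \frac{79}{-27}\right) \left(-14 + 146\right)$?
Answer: $\frac{2288}{9} \approx 254.22$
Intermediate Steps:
$\left(\frac{51}{-51} - \frac{79}{-27}\right) \left(-14 + 146\right) = \left(51 \left(- \frac{1}{51}\right) - - \frac{79}{27}\right) 132 = \left(-1 + \frac{79}{27}\right) 132 = \frac{52}{27} \cdot 132 = \frac{2288}{9}$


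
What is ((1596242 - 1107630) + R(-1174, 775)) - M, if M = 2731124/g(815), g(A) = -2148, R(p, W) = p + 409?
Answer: 262656620/537 ≈ 4.8912e+5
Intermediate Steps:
R(p, W) = 409 + p
M = -682781/537 (M = 2731124/(-2148) = 2731124*(-1/2148) = -682781/537 ≈ -1271.5)
((1596242 - 1107630) + R(-1174, 775)) - M = ((1596242 - 1107630) + (409 - 1174)) - 1*(-682781/537) = (488612 - 765) + 682781/537 = 487847 + 682781/537 = 262656620/537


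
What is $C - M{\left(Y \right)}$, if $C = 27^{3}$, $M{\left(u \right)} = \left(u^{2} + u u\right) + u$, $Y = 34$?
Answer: $17337$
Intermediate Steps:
$M{\left(u \right)} = u + 2 u^{2}$ ($M{\left(u \right)} = \left(u^{2} + u^{2}\right) + u = 2 u^{2} + u = u + 2 u^{2}$)
$C = 19683$
$C - M{\left(Y \right)} = 19683 - 34 \left(1 + 2 \cdot 34\right) = 19683 - 34 \left(1 + 68\right) = 19683 - 34 \cdot 69 = 19683 - 2346 = 17337$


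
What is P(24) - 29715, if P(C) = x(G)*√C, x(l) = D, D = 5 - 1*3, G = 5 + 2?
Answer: -29715 + 4*√6 ≈ -29705.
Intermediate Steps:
G = 7
D = 2 (D = 5 - 3 = 2)
x(l) = 2
P(C) = 2*√C
P(24) - 29715 = 2*√24 - 29715 = 2*(2*√6) - 29715 = 4*√6 - 29715 = -29715 + 4*√6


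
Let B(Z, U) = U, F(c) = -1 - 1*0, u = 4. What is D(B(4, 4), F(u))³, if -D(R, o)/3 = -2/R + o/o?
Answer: -27/8 ≈ -3.3750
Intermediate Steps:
F(c) = -1 (F(c) = -1 + 0 = -1)
D(R, o) = -3 + 6/R (D(R, o) = -3*(-2/R + o/o) = -3*(-2/R + 1) = -3*(1 - 2/R) = -3 + 6/R)
D(B(4, 4), F(u))³ = (-3 + 6/4)³ = (-3 + 6*(¼))³ = (-3 + 3/2)³ = (-3/2)³ = -27/8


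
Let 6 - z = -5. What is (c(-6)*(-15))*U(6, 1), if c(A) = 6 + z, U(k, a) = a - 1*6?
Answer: 1275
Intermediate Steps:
U(k, a) = -6 + a (U(k, a) = a - 6 = -6 + a)
z = 11 (z = 6 - 1*(-5) = 6 + 5 = 11)
c(A) = 17 (c(A) = 6 + 11 = 17)
(c(-6)*(-15))*U(6, 1) = (17*(-15))*(-6 + 1) = -255*(-5) = 1275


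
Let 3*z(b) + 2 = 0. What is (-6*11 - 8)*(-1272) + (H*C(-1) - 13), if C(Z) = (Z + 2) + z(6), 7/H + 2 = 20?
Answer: 5082217/54 ≈ 94115.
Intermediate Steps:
H = 7/18 (H = 7/(-2 + 20) = 7/18 ≈ 0.38889)
z(b) = -⅔ (z(b) = -⅔ + (⅓)*0 = -⅔ + 0 = -⅔)
C(Z) = 4/3 + Z (C(Z) = (Z + 2) - ⅔ = (2 + Z) - ⅔ = 4/3 + Z)
(-6*11 - 8)*(-1272) + (H*C(-1) - 13) = (-6*11 - 8)*(-1272) + (7*(4/3 - 1)/18 - 13) = (-66 - 8)*(-1272) + ((7/18)*(⅓) - 13) = -74*(-1272) + (7/54 - 13) = 94128 - 695/54 = 5082217/54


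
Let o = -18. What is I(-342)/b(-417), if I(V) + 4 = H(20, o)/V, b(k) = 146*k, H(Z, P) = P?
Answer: 25/385586 ≈ 6.4836e-5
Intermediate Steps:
I(V) = -4 - 18/V
I(-342)/b(-417) = (-4 - 18/(-342))/((146*(-417))) = (-4 - 18*(-1/342))/(-60882) = (-4 + 1/19)*(-1/60882) = -75/19*(-1/60882) = 25/385586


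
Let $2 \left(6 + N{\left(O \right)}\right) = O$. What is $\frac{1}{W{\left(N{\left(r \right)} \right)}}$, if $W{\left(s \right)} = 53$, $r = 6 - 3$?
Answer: $\frac{1}{53} \approx 0.018868$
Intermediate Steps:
$r = 3$ ($r = 6 - 3 = 3$)
$N{\left(O \right)} = -6 + \frac{O}{2}$
$\frac{1}{W{\left(N{\left(r \right)} \right)}} = \frac{1}{53}$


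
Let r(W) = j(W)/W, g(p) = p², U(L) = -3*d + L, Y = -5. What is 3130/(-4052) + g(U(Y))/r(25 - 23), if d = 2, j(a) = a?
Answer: 243581/2026 ≈ 120.23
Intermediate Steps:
U(L) = -6 + L (U(L) = -3*2 + L = -6 + L)
r(W) = 1 (r(W) = W/W = 1)
3130/(-4052) + g(U(Y))/r(25 - 23) = 3130/(-4052) + (-6 - 5)²/1 = 3130*(-1/4052) + (-11)²*1 = -1565/2026 + 121*1 = -1565/2026 + 121 = 243581/2026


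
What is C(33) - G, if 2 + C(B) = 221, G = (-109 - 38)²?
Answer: -21390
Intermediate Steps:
G = 21609 (G = (-147)² = 21609)
C(B) = 219 (C(B) = -2 + 221 = 219)
C(33) - G = 219 - 1*21609 = 219 - 21609 = -21390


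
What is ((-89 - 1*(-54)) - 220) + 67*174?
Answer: 11403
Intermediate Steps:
((-89 - 1*(-54)) - 220) + 67*174 = ((-89 + 54) - 220) + 11658 = (-35 - 220) + 11658 = -255 + 11658 = 11403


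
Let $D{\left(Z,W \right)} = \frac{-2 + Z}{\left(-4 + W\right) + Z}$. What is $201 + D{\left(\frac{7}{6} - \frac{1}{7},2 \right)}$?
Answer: $202$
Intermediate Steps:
$D{\left(Z,W \right)} = \frac{-2 + Z}{-4 + W + Z}$
$201 + D{\left(\frac{7}{6} - \frac{1}{7},2 \right)} = 201 + \frac{-2 + \left(\frac{7}{6} - \frac{1}{7}\right)}{-4 + 2 + \left(\frac{7}{6} - \frac{1}{7}\right)} = 201 + \frac{-2 + \frac{43}{42}}{-4 + 2 + \frac{43}{42}} = 201 + \frac{1}{- \frac{41}{42}} \left(- \frac{41}{42}\right) = 201 - -1 = 201 + 1 = 202$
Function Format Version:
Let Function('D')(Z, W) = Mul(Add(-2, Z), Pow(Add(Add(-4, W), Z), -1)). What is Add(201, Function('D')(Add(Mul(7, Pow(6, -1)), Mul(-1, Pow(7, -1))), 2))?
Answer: 202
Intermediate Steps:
Function('D')(Z, W) = Mul(Pow(Add(-4, W, Z), -1), Add(-2, Z)) (Function('D')(Z, W) = Mul(Add(-2, Z), Pow(Add(-4, W, Z), -1)) = Mul(Pow(Add(-4, W, Z), -1), Add(-2, Z)))
Add(201, Function('D')(Add(Mul(7, Pow(6, -1)), Mul(-1, Pow(7, -1))), 2)) = Add(201, Mul(Pow(Add(-4, 2, Add(Mul(7, Pow(6, -1)), Mul(-1, Pow(7, -1)))), -1), Add(-2, Add(Mul(7, Pow(6, -1)), Mul(-1, Pow(7, -1)))))) = Add(201, Mul(Pow(Add(-4, 2, Add(Mul(7, Rational(1, 6)), Mul(-1, Rational(1, 7)))), -1), Add(-2, Add(Mul(7, Rational(1, 6)), Mul(-1, Rational(1, 7)))))) = Add(201, Mul(Pow(Add(-4, 2, Add(Rational(7, 6), Rational(-1, 7))), -1), Add(-2, Add(Rational(7, 6), Rational(-1, 7))))) = Add(201, Mul(Pow(Add(-4, 2, Rational(43, 42)), -1), Add(-2, Rational(43, 42)))) = Add(201, Mul(Pow(Rational(-41, 42), -1), Rational(-41, 42))) = Add(201, Mul(Rational(-42, 41), Rational(-41, 42))) = Add(201, 1) = 202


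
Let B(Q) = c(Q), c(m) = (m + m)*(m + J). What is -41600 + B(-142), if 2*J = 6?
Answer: -2124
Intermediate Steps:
J = 3 (J = (½)*6 = 3)
c(m) = 2*m*(3 + m) (c(m) = (m + m)*(m + 3) = (2*m)*(3 + m) = 2*m*(3 + m))
B(Q) = 2*Q*(3 + Q)
-41600 + B(-142) = -41600 + 2*(-142)*(3 - 142) = -41600 + 2*(-142)*(-139) = -41600 + 39476 = -2124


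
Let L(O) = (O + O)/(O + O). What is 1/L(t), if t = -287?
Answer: 1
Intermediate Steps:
L(O) = 1 (L(O) = (2*O)/((2*O)) = (2*O)*(1/(2*O)) = 1)
1/L(t) = 1/1 = 1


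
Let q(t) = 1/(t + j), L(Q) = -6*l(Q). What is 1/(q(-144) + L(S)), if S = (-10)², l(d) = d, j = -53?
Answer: -197/118201 ≈ -0.0016667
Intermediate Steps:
S = 100
L(Q) = -6*Q
q(t) = 1/(-53 + t) (q(t) = 1/(t - 53) = 1/(-53 + t))
1/(q(-144) + L(S)) = 1/(1/(-53 - 144) - 6*100) = 1/(1/(-197) - 600) = 1/(-1/197 - 600) = 1/(-118201/197) = -197/118201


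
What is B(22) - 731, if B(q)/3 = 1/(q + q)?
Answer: -32161/44 ≈ -730.93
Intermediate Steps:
B(q) = 3/(2*q) (B(q) = 3/(q + q) = 3/((2*q)) = 3*(1/(2*q)) = 3/(2*q))
B(22) - 731 = (3/2)/22 - 731 = (3/2)*(1/22) - 731 = 3/44 - 731 = -32161/44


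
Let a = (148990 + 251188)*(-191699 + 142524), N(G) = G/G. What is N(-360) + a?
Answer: -19678753149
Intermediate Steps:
N(G) = 1
a = -19678753150 (a = 400178*(-49175) = -19678753150)
N(-360) + a = 1 - 19678753150 = -19678753149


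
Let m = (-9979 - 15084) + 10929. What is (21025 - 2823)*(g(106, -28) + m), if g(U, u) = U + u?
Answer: -255847312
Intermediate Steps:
m = -14134 (m = -25063 + 10929 = -14134)
(21025 - 2823)*(g(106, -28) + m) = (21025 - 2823)*((106 - 28) - 14134) = 18202*(78 - 14134) = 18202*(-14056) = -255847312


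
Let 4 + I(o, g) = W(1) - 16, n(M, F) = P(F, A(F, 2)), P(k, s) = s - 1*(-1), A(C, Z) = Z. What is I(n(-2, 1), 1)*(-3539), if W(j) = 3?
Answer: 60163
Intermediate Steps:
P(k, s) = 1 + s (P(k, s) = s + 1 = 1 + s)
n(M, F) = 3 (n(M, F) = 1 + 2 = 3)
I(o, g) = -17 (I(o, g) = -4 + (3 - 16) = -4 - 13 = -17)
I(n(-2, 1), 1)*(-3539) = -17*(-3539) = 60163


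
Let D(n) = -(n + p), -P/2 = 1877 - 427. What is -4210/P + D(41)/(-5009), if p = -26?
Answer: 2113139/1452610 ≈ 1.4547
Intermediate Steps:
P = -2900 (P = -2*(1877 - 427) = -2*1450 = -2900)
D(n) = 26 - n (D(n) = -(n - 26) = -(-26 + n) = 26 - n)
-4210/P + D(41)/(-5009) = -4210/(-2900) + (26 - 1*41)/(-5009) = -4210*(-1/2900) + (26 - 41)*(-1/5009) = 421/290 - 15*(-1/5009) = 421/290 + 15/5009 = 2113139/1452610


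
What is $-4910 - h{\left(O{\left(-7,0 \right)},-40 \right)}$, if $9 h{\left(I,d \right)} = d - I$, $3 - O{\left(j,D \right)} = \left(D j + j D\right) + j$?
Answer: $- \frac{44140}{9} \approx -4904.4$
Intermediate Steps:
$O{\left(j,D \right)} = 3 - j - 2 D j$ ($O{\left(j,D \right)} = 3 - \left(\left(D j + j D\right) + j\right) = 3 - \left(\left(D j + D j\right) + j\right) = 3 - \left(2 D j + j\right) = 3 - \left(j + 2 D j\right) = 3 - j - 2 D j$)
$h{\left(I,d \right)} = - \frac{I}{9} + \frac{d}{9}$ ($h{\left(I,d \right)} = \frac{d - I}{9} = - \frac{I}{9} + \frac{d}{9}$)
$-4910 - h{\left(O{\left(-7,0 \right)},-40 \right)} = -4910 - \left(- \frac{3 - -7 - 0 \left(-7\right)}{9} + \frac{1}{9} \left(-40\right)\right) = -4910 - \left(- \frac{3 + 7 + 0}{9} - \frac{40}{9}\right) = -4910 - \left(\left(- \frac{1}{9}\right) 10 - \frac{40}{9}\right) = -4910 - \left(- \frac{10}{9} - \frac{40}{9}\right) = -4910 - - \frac{50}{9} = -4910 + \frac{50}{9} = - \frac{44140}{9}$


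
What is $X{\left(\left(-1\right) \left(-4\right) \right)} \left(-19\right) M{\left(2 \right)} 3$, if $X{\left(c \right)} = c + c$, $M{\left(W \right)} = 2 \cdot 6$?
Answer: $-5472$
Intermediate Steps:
$M{\left(W \right)} = 12$
$X{\left(c \right)} = 2 c$
$X{\left(\left(-1\right) \left(-4\right) \right)} \left(-19\right) M{\left(2 \right)} 3 = 2 \left(\left(-1\right) \left(-4\right)\right) \left(-19\right) 12 \cdot 3 = 2 \cdot 4 \left(-19\right) 36 = 8 \left(-19\right) 36 = \left(-152\right) 36 = -5472$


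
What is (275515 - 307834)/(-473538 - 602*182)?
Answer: 32319/583102 ≈ 0.055426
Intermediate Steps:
(275515 - 307834)/(-473538 - 602*182) = -32319/(-473538 - 109564) = -32319/(-583102) = -32319*(-1/583102) = 32319/583102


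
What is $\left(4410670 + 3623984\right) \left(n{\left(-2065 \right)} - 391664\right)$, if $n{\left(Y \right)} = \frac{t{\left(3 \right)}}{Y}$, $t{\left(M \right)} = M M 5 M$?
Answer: $- \frac{1299663608053386}{413} \approx -3.1469 \cdot 10^{12}$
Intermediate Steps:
$t{\left(M \right)} = 5 M^{3}$ ($t{\left(M \right)} = M^{2} \cdot 5 M = 5 M^{2} M = 5 M^{3}$)
$n{\left(Y \right)} = \frac{135}{Y}$ ($n{\left(Y \right)} = \frac{5 \cdot 3^{3}}{Y} = \frac{5 \cdot 27}{Y} = \frac{135}{Y}$)
$\left(4410670 + 3623984\right) \left(n{\left(-2065 \right)} - 391664\right) = \left(4410670 + 3623984\right) \left(\frac{135}{-2065} - 391664\right) = 8034654 \left(135 \left(- \frac{1}{2065}\right) - 391664\right) = 8034654 \left(- \frac{27}{413} - 391664\right) = 8034654 \left(- \frac{161757259}{413}\right) = - \frac{1299663608053386}{413}$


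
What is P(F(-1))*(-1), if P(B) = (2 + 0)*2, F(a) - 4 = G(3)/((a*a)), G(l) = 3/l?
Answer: -4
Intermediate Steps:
F(a) = 4 + a⁻² (F(a) = 4 + (3/3)/((a*a)) = 4 + (3*(⅓))/(a²) = 4 + 1/a² = 4 + a⁻²)
P(B) = 4 (P(B) = 2*2 = 4)
P(F(-1))*(-1) = 4*(-1) = -4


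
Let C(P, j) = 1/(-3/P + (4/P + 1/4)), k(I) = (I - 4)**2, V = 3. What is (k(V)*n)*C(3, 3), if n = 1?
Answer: 12/7 ≈ 1.7143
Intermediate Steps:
k(I) = (-4 + I)**2
C(P, j) = 1/(1/4 + 1/P) (C(P, j) = 1/(-3/P + (4/P + 1*(1/4))) = 1/(-3/P + (4/P + 1/4)) = 1/(-3/P + (1/4 + 4/P)) = 1/(1/4 + 1/P))
(k(V)*n)*C(3, 3) = ((-4 + 3)**2*1)*(4*3/(4 + 3)) = ((-1)**2*1)*(4*3/7) = (1*1)*(4*3*(1/7)) = 1*(12/7) = 12/7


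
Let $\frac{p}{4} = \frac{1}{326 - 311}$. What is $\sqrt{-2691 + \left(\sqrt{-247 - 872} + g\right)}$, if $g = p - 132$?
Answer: $\frac{\sqrt{-635115 + 225 i \sqrt{1119}}}{15} \approx 0.31481 + 53.13 i$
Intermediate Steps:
$p = \frac{4}{15}$ ($p = \frac{4}{326 - 311} = \frac{4}{15} \approx 0.26667$)
$g = - \frac{1976}{15}$ ($g = \frac{4}{15} - 132 = - \frac{1976}{15} \approx -131.73$)
$\sqrt{-2691 + \left(\sqrt{-247 - 872} + g\right)} = \sqrt{-2691 - \left(\frac{1976}{15} - \sqrt{-247 - 872}\right)} = \sqrt{-2691 - \left(\frac{1976}{15} - \sqrt{-1119}\right)} = \sqrt{-2691 - \left(\frac{1976}{15} - i \sqrt{1119}\right)} = \sqrt{- \frac{42341}{15} + i \sqrt{1119}}$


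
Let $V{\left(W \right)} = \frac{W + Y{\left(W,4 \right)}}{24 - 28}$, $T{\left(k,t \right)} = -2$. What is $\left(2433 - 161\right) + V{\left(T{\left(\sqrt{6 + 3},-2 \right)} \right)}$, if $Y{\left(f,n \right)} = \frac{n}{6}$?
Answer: $\frac{6817}{3} \approx 2272.3$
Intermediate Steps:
$Y{\left(f,n \right)} = \frac{n}{6}$ ($Y{\left(f,n \right)} = n \frac{1}{6} = \frac{n}{6}$)
$V{\left(W \right)} = - \frac{1}{6} - \frac{W}{4}$ ($V{\left(W \right)} = \frac{W + \frac{1}{6} \cdot 4}{24 - 28} = \frac{W + \frac{2}{3}}{-4} = \left(\frac{2}{3} + W\right) \left(- \frac{1}{4}\right) = - \frac{1}{6} - \frac{W}{4}$)
$\left(2433 - 161\right) + V{\left(T{\left(\sqrt{6 + 3},-2 \right)} \right)} = \left(2433 - 161\right) - - \frac{1}{3} = 2272 + \left(- \frac{1}{6} + \frac{1}{2}\right) = 2272 + \frac{1}{3} = \frac{6817}{3}$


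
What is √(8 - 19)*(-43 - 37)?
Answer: -80*I*√11 ≈ -265.33*I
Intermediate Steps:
√(8 - 19)*(-43 - 37) = √(-11)*(-80) = (I*√11)*(-80) = -80*I*√11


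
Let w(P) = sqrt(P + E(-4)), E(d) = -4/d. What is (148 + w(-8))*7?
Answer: 1036 + 7*I*sqrt(7) ≈ 1036.0 + 18.52*I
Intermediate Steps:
w(P) = sqrt(1 + P) (w(P) = sqrt(P - 4/(-4)) = sqrt(P - 4*(-1/4)) = sqrt(P + 1) = sqrt(1 + P))
(148 + w(-8))*7 = (148 + sqrt(1 - 8))*7 = (148 + sqrt(-7))*7 = (148 + I*sqrt(7))*7 = 1036 + 7*I*sqrt(7)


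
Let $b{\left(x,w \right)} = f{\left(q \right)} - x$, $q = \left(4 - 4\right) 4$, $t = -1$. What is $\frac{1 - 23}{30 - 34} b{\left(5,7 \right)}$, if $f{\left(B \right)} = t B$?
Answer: $- \frac{55}{2} \approx -27.5$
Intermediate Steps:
$q = 0$ ($q = \left(4 - 4\right) 4 = 0 \cdot 4 = 0$)
$f{\left(B \right)} = - B$
$b{\left(x,w \right)} = - x$ ($b{\left(x,w \right)} = \left(-1\right) 0 - x = 0 - x = - x$)
$\frac{1 - 23}{30 - 34} b{\left(5,7 \right)} = \frac{1 - 23}{30 - 34} \left(\left(-1\right) 5\right) = - \frac{22}{-4} \left(-5\right) = \left(-22\right) \left(- \frac{1}{4}\right) \left(-5\right) = \frac{11}{2} \left(-5\right) = - \frac{55}{2}$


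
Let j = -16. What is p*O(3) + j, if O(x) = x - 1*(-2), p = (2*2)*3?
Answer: 44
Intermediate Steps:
p = 12 (p = 4*3 = 12)
O(x) = 2 + x (O(x) = x + 2 = 2 + x)
p*O(3) + j = 12*(2 + 3) - 16 = 12*5 - 16 = 60 - 16 = 44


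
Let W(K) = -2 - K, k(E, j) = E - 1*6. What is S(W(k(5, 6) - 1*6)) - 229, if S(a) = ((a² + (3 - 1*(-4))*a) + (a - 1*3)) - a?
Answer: -172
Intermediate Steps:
k(E, j) = -6 + E (k(E, j) = E - 6 = -6 + E)
S(a) = -3 + a² + 7*a (S(a) = ((a² + (3 + 4)*a) + (a - 3)) - a = ((a² + 7*a) + (-3 + a)) - a = (-3 + a² + 8*a) - a = -3 + a² + 7*a)
S(W(k(5, 6) - 1*6)) - 229 = (-3 + (-2 - ((-6 + 5) - 1*6))² + 7*(-2 - ((-6 + 5) - 1*6))) - 229 = (-3 + (-2 - (-1 - 6))² + 7*(-2 - (-1 - 6))) - 229 = (-3 + (-2 - 1*(-7))² + 7*(-2 - 1*(-7))) - 229 = (-3 + (-2 + 7)² + 7*(-2 + 7)) - 229 = (-3 + 5² + 7*5) - 229 = (-3 + 25 + 35) - 229 = 57 - 229 = -172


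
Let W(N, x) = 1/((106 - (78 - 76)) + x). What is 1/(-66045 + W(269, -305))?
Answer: -201/13275046 ≈ -1.5141e-5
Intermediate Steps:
W(N, x) = 1/(104 + x) (W(N, x) = 1/((106 - 1*2) + x) = 1/((106 - 2) + x) = 1/(104 + x))
1/(-66045 + W(269, -305)) = 1/(-66045 + 1/(104 - 305)) = 1/(-66045 + 1/(-201)) = 1/(-66045 - 1/201) = 1/(-13275046/201) = -201/13275046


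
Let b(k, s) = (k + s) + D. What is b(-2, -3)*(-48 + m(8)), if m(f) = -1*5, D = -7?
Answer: 636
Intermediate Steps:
b(k, s) = -7 + k + s (b(k, s) = (k + s) - 7 = -7 + k + s)
m(f) = -5
b(-2, -3)*(-48 + m(8)) = (-7 - 2 - 3)*(-48 - 5) = -12*(-53) = 636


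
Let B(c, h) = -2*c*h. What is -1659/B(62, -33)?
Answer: -553/1364 ≈ -0.40543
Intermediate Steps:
B(c, h) = -2*c*h
-1659/B(62, -33) = -1659/((-2*62*(-33))) = -1659/4092 = -1659*1/4092 = -553/1364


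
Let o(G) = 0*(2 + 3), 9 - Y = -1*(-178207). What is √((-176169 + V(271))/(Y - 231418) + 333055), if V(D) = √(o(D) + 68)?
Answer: √(3492612150887449 - 51202*√17)/102404 ≈ 577.11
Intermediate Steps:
Y = -178198 (Y = 9 - (-1)*(-178207) = 9 - 1*178207 = 9 - 178207 = -178198)
o(G) = 0 (o(G) = 0*5 = 0)
V(D) = 2*√17 (V(D) = √(0 + 68) = √68 = 2*√17)
√((-176169 + V(271))/(Y - 231418) + 333055) = √((-176169 + 2*√17)/(-178198 - 231418) + 333055) = √((-176169 + 2*√17)/(-409616) + 333055) = √((-176169 + 2*√17)*(-1/409616) + 333055) = √((176169/409616 - √17/204808) + 333055) = √(136424833049/409616 - √17/204808)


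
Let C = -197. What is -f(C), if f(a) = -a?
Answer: -197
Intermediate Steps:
-f(C) = -(-1)*(-197) = -1*197 = -197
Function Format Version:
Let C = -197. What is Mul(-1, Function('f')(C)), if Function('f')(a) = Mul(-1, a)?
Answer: -197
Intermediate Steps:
Mul(-1, Function('f')(C)) = Mul(-1, Mul(-1, -197)) = Mul(-1, 197) = -197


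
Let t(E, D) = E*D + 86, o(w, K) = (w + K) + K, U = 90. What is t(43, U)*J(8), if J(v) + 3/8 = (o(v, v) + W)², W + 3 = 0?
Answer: 3486225/2 ≈ 1.7431e+6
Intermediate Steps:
W = -3 (W = -3 + 0 = -3)
o(w, K) = w + 2*K (o(w, K) = (K + w) + K = w + 2*K)
t(E, D) = 86 + D*E (t(E, D) = D*E + 86 = 86 + D*E)
J(v) = -3/8 + (-3 + 3*v)² (J(v) = -3/8 + ((v + 2*v) - 3)² = -3/8 + (3*v - 3)² = -3/8 + (-3 + 3*v)²)
t(43, U)*J(8) = (86 + 90*43)*(-3/8 + 9*(-1 + 8)²) = (86 + 3870)*(-3/8 + 9*7²) = 3956*(-3/8 + 9*49) = 3956*(-3/8 + 441) = 3956*(3525/8) = 3486225/2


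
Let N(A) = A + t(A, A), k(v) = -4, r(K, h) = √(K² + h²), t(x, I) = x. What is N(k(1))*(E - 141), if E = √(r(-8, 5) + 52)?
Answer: 1128 - 8*√(52 + √89) ≈ 1065.3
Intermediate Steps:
N(A) = 2*A (N(A) = A + A = 2*A)
E = √(52 + √89) (E = √(√((-8)² + 5²) + 52) = √(√(64 + 25) + 52) = √(√89 + 52) = √(52 + √89) ≈ 7.8380)
N(k(1))*(E - 141) = (2*(-4))*(√(52 + √89) - 141) = -8*(-141 + √(52 + √89)) = 1128 - 8*√(52 + √89)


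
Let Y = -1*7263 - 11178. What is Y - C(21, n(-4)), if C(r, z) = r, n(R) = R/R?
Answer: -18462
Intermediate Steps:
n(R) = 1
Y = -18441 (Y = -7263 - 11178 = -18441)
Y - C(21, n(-4)) = -18441 - 1*21 = -18441 - 21 = -18462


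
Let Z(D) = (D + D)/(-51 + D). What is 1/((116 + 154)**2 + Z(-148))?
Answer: 199/14507396 ≈ 1.3717e-5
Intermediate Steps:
Z(D) = 2*D/(-51 + D) (Z(D) = (2*D)/(-51 + D) = 2*D/(-51 + D))
1/((116 + 154)**2 + Z(-148)) = 1/((116 + 154)**2 + 2*(-148)/(-51 - 148)) = 1/(270**2 + 2*(-148)/(-199)) = 1/(72900 + 2*(-148)*(-1/199)) = 1/(72900 + 296/199) = 1/(14507396/199) = 199/14507396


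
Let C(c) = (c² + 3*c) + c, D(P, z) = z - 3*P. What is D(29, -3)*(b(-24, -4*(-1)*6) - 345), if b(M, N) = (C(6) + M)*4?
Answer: 18090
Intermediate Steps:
C(c) = c² + 4*c
b(M, N) = 240 + 4*M (b(M, N) = (6*(4 + 6) + M)*4 = (6*10 + M)*4 = (60 + M)*4 = 240 + 4*M)
D(29, -3)*(b(-24, -4*(-1)*6) - 345) = (-3 - 3*29)*((240 + 4*(-24)) - 345) = (-3 - 87)*((240 - 96) - 345) = -90*(144 - 345) = -90*(-201) = 18090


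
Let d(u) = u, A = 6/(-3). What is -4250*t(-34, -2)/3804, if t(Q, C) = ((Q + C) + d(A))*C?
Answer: -80750/951 ≈ -84.911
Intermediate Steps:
A = -2 (A = 6*(-⅓) = -2)
t(Q, C) = C*(-2 + C + Q) (t(Q, C) = ((Q + C) - 2)*C = ((C + Q) - 2)*C = (-2 + C + Q)*C = C*(-2 + C + Q))
-4250*t(-34, -2)/3804 = -4250/(3804/((-2*(-2 - 2 - 34)))) = -4250/(3804/((-2*(-38)))) = -4250/(3804/76) = -4250/(3804*(1/76)) = -4250/951/19 = -4250*19/951 = -80750/951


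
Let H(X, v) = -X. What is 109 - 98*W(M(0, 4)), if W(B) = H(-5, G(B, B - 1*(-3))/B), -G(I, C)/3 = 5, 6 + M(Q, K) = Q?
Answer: -381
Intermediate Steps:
M(Q, K) = -6 + Q
G(I, C) = -15 (G(I, C) = -3*5 = -15)
W(B) = 5 (W(B) = -1*(-5) = 5)
109 - 98*W(M(0, 4)) = 109 - 98*5 = 109 - 490 = -381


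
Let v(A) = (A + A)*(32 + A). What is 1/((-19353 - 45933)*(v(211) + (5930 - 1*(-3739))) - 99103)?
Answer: -1/7326167593 ≈ -1.3650e-10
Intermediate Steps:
v(A) = 2*A*(32 + A) (v(A) = (2*A)*(32 + A) = 2*A*(32 + A))
1/((-19353 - 45933)*(v(211) + (5930 - 1*(-3739))) - 99103) = 1/((-19353 - 45933)*(2*211*(32 + 211) + (5930 - 1*(-3739))) - 99103) = 1/(-65286*(2*211*243 + (5930 + 3739)) - 99103) = 1/(-65286*(102546 + 9669) - 99103) = 1/(-65286*112215 - 99103) = 1/(-7326068490 - 99103) = 1/(-7326167593) = -1/7326167593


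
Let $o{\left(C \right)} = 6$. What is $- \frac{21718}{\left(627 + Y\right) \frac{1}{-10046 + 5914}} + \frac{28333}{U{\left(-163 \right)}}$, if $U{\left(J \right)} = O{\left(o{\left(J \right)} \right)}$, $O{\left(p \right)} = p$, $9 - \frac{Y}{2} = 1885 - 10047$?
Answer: $\frac{1019215333}{101814} \approx 10011.0$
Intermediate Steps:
$Y = 16342$ ($Y = 18 - 2 \left(1885 - 10047\right) = 18 - -16324 = 18 + 16324 = 16342$)
$U{\left(J \right)} = 6$
$- \frac{21718}{\left(627 + Y\right) \frac{1}{-10046 + 5914}} + \frac{28333}{U{\left(-163 \right)}} = - \frac{21718}{\left(627 + 16342\right) \frac{1}{-10046 + 5914}} + \frac{28333}{6} = - \frac{21718}{16969 \frac{1}{-4132}} + 28333 \cdot \frac{1}{6} = - \frac{21718}{16969 \left(- \frac{1}{4132}\right)} + \frac{28333}{6} = - \frac{21718}{- \frac{16969}{4132}} + \frac{28333}{6} = \left(-21718\right) \left(- \frac{4132}{16969}\right) + \frac{28333}{6} = \frac{89738776}{16969} + \frac{28333}{6} = \frac{1019215333}{101814}$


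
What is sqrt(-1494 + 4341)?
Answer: sqrt(2847) ≈ 53.357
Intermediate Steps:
sqrt(-1494 + 4341) = sqrt(2847)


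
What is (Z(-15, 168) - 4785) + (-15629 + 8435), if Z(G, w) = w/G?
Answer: -59951/5 ≈ -11990.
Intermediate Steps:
(Z(-15, 168) - 4785) + (-15629 + 8435) = (168/(-15) - 4785) + (-15629 + 8435) = (168*(-1/15) - 4785) - 7194 = (-56/5 - 4785) - 7194 = -23981/5 - 7194 = -59951/5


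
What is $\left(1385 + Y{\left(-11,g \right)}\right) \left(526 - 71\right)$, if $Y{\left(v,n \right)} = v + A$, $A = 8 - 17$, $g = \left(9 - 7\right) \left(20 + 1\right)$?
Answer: $621075$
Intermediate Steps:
$g = 42$ ($g = 2 \cdot 21 = 42$)
$A = -9$ ($A = 8 - 17 = -9$)
$Y{\left(v,n \right)} = -9 + v$ ($Y{\left(v,n \right)} = v - 9 = -9 + v$)
$\left(1385 + Y{\left(-11,g \right)}\right) \left(526 - 71\right) = \left(1385 - 20\right) \left(526 - 71\right) = \left(1385 - 20\right) 455 = 1365 \cdot 455 = 621075$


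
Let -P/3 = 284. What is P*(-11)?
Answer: 9372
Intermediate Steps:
P = -852 (P = -3*284 = -852)
P*(-11) = -852*(-11) = 9372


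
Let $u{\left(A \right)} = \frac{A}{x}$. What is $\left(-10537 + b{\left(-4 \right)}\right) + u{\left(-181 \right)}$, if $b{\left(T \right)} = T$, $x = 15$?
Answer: $- \frac{158296}{15} \approx -10553.0$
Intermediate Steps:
$u{\left(A \right)} = \frac{A}{15}$
$\left(-10537 + b{\left(-4 \right)}\right) + u{\left(-181 \right)} = \left(-10537 - 4\right) + \frac{1}{15} \left(-181\right) = -10541 - \frac{181}{15} = - \frac{158296}{15}$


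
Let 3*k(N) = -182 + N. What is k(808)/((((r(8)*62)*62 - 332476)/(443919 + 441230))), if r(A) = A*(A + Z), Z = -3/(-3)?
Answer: -277051637/83562 ≈ -3315.5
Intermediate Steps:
Z = 1 (Z = -3*(-1/3) = 1)
k(N) = -182/3 + N/3 (k(N) = (-182 + N)/3 = -182/3 + N/3)
r(A) = A*(1 + A) (r(A) = A*(A + 1) = A*(1 + A))
k(808)/((((r(8)*62)*62 - 332476)/(443919 + 441230))) = (-182/3 + (1/3)*808)/(((((8*(1 + 8))*62)*62 - 332476)/(443919 + 441230))) = (-182/3 + 808/3)/(((((8*9)*62)*62 - 332476)/885149)) = 626/(3*((((72*62)*62 - 332476)*(1/885149)))) = 626/(3*(((4464*62 - 332476)*(1/885149)))) = 626/(3*(((276768 - 332476)*(1/885149)))) = 626/(3*((-55708*1/885149))) = 626/(3*(-55708/885149)) = (626/3)*(-885149/55708) = -277051637/83562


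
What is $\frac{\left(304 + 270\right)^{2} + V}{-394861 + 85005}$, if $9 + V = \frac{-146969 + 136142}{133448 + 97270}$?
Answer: $- \frac{25337985493}{23829785536} \approx -1.0633$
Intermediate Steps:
$V = - \frac{695763}{76906}$ ($V = -9 + \frac{-146969 + 136142}{133448 + 97270} = -9 - \frac{10827}{230718} = -9 - \frac{3609}{76906} = - \frac{695763}{76906} \approx -9.0469$)
$\frac{\left(304 + 270\right)^{2} + V}{-394861 + 85005} = \frac{\left(304 + 270\right)^{2} - \frac{695763}{76906}}{-394861 + 85005} = \frac{574^{2} - \frac{695763}{76906}}{-309856} = \left(329476 - \frac{695763}{76906}\right) \left(- \frac{1}{309856}\right) = \frac{25337985493}{76906} \left(- \frac{1}{309856}\right) = - \frac{25337985493}{23829785536}$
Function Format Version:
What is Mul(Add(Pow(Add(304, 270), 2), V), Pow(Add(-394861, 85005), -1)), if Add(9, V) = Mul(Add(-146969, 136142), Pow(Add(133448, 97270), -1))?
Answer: Rational(-25337985493, 23829785536) ≈ -1.0633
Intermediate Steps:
V = Rational(-695763, 76906) (V = Add(-9, Mul(Add(-146969, 136142), Pow(Add(133448, 97270), -1))) = Add(-9, Mul(-10827, Pow(230718, -1))) = Add(-9, Mul(-10827, Rational(1, 230718))) = Add(-9, Rational(-3609, 76906)) = Rational(-695763, 76906) ≈ -9.0469)
Mul(Add(Pow(Add(304, 270), 2), V), Pow(Add(-394861, 85005), -1)) = Mul(Add(Pow(Add(304, 270), 2), Rational(-695763, 76906)), Pow(Add(-394861, 85005), -1)) = Mul(Add(Pow(574, 2), Rational(-695763, 76906)), Pow(-309856, -1)) = Mul(Add(329476, Rational(-695763, 76906)), Rational(-1, 309856)) = Mul(Rational(25337985493, 76906), Rational(-1, 309856)) = Rational(-25337985493, 23829785536)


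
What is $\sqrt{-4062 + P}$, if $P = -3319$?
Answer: $11 i \sqrt{61} \approx 85.913 i$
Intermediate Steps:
$\sqrt{-4062 + P} = \sqrt{-4062 - 3319} = \sqrt{-7381} = 11 i \sqrt{61}$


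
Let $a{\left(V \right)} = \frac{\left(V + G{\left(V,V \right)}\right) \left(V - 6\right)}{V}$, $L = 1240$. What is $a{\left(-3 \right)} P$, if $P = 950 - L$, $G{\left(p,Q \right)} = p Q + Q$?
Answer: $-2610$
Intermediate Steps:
$G{\left(p,Q \right)} = Q + Q p$ ($G{\left(p,Q \right)} = Q p + Q = Q + Q p$)
$P = -290$ ($P = 950 - 1240 = -290$)
$a{\left(V \right)} = \frac{\left(-6 + V\right) \left(V + V \left(1 + V\right)\right)}{V}$ ($a{\left(V \right)} = \frac{\left(V + V \left(1 + V\right)\right) \left(V - 6\right)}{V} = \frac{\left(V + V \left(1 + V\right)\right) \left(-6 + V\right)}{V} = \frac{\left(-6 + V\right) \left(V + V \left(1 + V\right)\right)}{V}$)
$a{\left(-3 \right)} P = \left(-12 + \left(-3\right)^{2} - -12\right) \left(-290\right) = \left(-12 + 9 + 12\right) \left(-290\right) = 9 \left(-290\right) = -2610$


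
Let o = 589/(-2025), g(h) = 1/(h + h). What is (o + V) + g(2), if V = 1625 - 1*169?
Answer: 11793269/8100 ≈ 1456.0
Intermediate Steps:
g(h) = 1/(2*h)
V = 1456 (V = 1625 - 169 = 1456)
o = -589/2025 (o = 589*(-1/2025) = -589/2025 ≈ -0.29086)
(o + V) + g(2) = (-589/2025 + 1456) + (½)/2 = 2947811/2025 + (½)*(½) = 2947811/2025 + ¼ = 11793269/8100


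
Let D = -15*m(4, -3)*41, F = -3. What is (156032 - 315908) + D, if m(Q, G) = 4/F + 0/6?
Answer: -159056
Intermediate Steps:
m(Q, G) = -4/3 (m(Q, G) = 4/(-3) + 0/6 = 4*(-⅓) + 0*(⅙) = -4/3 + 0 = -4/3)
D = 820 (D = -15*(-4/3)*41 = 20*41 = 820)
(156032 - 315908) + D = (156032 - 315908) + 820 = -159876 + 820 = -159056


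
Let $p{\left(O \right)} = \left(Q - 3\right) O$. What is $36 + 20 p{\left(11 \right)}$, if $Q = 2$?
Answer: $-184$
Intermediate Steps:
$p{\left(O \right)} = - O$ ($p{\left(O \right)} = \left(2 - 3\right) O = - O$)
$36 + 20 p{\left(11 \right)} = 36 + 20 \left(\left(-1\right) 11\right) = 36 + 20 \left(-11\right) = 36 - 220 = -184$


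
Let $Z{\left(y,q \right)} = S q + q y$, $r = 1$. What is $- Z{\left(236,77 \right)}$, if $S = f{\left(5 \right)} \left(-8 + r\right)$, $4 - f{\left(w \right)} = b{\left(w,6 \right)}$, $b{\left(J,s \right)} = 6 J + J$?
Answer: $-34881$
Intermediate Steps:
$b{\left(J,s \right)} = 7 J$
$f{\left(w \right)} = 4 - 7 w$
$S = 217$ ($S = \left(4 - 35\right) \left(-8 + 1\right) = \left(4 - 35\right) \left(-7\right) = \left(-31\right) \left(-7\right) = 217$)
$Z{\left(y,q \right)} = 217 q + q y$
$- Z{\left(236,77 \right)} = - 77 \left(217 + 236\right) = - 77 \cdot 453 = \left(-1\right) 34881 = -34881$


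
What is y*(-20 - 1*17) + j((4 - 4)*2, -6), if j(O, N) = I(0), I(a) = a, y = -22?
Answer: 814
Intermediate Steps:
j(O, N) = 0
y*(-20 - 1*17) + j((4 - 4)*2, -6) = -22*(-20 - 1*17) + 0 = -22*(-20 - 17) + 0 = -22*(-37) + 0 = 814 + 0 = 814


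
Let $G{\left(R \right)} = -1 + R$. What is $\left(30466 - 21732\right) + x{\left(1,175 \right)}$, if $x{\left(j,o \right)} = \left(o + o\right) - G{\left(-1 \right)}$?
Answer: $9086$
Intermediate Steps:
$x{\left(j,o \right)} = 2 + 2 o$ ($x{\left(j,o \right)} = \left(o + o\right) - \left(-1 - 1\right) = 2 o - -2 = 2 o + 2 = 2 + 2 o$)
$\left(30466 - 21732\right) + x{\left(1,175 \right)} = \left(30466 - 21732\right) + \left(2 + 2 \cdot 175\right) = 8734 + \left(2 + 350\right) = 8734 + 352 = 9086$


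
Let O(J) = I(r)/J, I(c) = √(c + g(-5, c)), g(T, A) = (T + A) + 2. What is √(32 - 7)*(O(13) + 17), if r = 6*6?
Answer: 85 + 5*√69/13 ≈ 88.195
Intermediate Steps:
r = 36
g(T, A) = 2 + A + T (g(T, A) = (A + T) + 2 = 2 + A + T)
I(c) = √(-3 + 2*c) (I(c) = √(c + (2 + c - 5)) = √(c + (-3 + c)) = √(-3 + 2*c))
O(J) = √69/J (O(J) = √(-3 + 2*36)/J = √(-3 + 72)/J = √69/J)
√(32 - 7)*(O(13) + 17) = √(32 - 7)*(√69/13 + 17) = √25*(√69*(1/13) + 17) = 5*(√69/13 + 17) = 5*(17 + √69/13) = 85 + 5*√69/13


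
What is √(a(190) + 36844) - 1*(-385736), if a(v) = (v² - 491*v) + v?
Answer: 385736 + 2*I*√5039 ≈ 3.8574e+5 + 141.97*I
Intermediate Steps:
a(v) = v² - 490*v
√(a(190) + 36844) - 1*(-385736) = √(190*(-490 + 190) + 36844) - 1*(-385736) = √(190*(-300) + 36844) + 385736 = √(-57000 + 36844) + 385736 = √(-20156) + 385736 = 2*I*√5039 + 385736 = 385736 + 2*I*√5039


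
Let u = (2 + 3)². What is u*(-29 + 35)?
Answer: 150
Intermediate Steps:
u = 25 (u = 5² = 25)
u*(-29 + 35) = 25*(-29 + 35) = 25*6 = 150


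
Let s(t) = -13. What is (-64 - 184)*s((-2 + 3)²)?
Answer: 3224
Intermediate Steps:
(-64 - 184)*s((-2 + 3)²) = (-64 - 184)*(-13) = -248*(-13) = 3224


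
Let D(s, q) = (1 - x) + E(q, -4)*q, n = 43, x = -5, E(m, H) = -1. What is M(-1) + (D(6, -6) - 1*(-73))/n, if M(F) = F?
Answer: 42/43 ≈ 0.97674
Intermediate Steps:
D(s, q) = 6 - q (D(s, q) = (1 - 1*(-5)) - q = (1 + 5) - q = 6 - q)
M(-1) + (D(6, -6) - 1*(-73))/n = -1 + ((6 - 1*(-6)) - 1*(-73))/43 = -1 + ((6 + 6) + 73)/43 = -1 + (12 + 73)/43 = -1 + (1/43)*85 = -1 + 85/43 = 42/43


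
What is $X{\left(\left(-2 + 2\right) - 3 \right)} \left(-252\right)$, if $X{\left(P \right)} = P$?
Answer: $756$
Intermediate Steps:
$X{\left(\left(-2 + 2\right) - 3 \right)} \left(-252\right) = \left(\left(-2 + 2\right) - 3\right) \left(-252\right) = \left(0 - 3\right) \left(-252\right) = \left(-3\right) \left(-252\right) = 756$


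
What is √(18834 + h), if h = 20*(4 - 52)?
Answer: 3*√1986 ≈ 133.69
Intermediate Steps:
h = -960 (h = 20*(-48) = -960)
√(18834 + h) = √(18834 - 960) = √17874 = 3*√1986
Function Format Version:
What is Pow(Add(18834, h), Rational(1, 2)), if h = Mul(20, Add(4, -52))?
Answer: Mul(3, Pow(1986, Rational(1, 2))) ≈ 133.69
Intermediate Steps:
h = -960 (h = Mul(20, -48) = -960)
Pow(Add(18834, h), Rational(1, 2)) = Pow(Add(18834, -960), Rational(1, 2)) = Pow(17874, Rational(1, 2)) = Mul(3, Pow(1986, Rational(1, 2)))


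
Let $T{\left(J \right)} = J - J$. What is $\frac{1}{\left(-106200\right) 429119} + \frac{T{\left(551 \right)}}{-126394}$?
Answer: $- \frac{1}{45572437800} \approx -2.1943 \cdot 10^{-11}$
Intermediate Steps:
$T{\left(J \right)} = 0$
$\frac{1}{\left(-106200\right) 429119} + \frac{T{\left(551 \right)}}{-126394} = \frac{1}{\left(-106200\right) 429119} + \frac{0}{-126394} = \left(- \frac{1}{106200}\right) \frac{1}{429119} + 0 \left(- \frac{1}{126394}\right) = - \frac{1}{45572437800} + 0 = - \frac{1}{45572437800}$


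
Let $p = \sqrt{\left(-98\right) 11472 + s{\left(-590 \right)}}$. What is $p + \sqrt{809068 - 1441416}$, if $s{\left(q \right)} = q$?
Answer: $i \left(\sqrt{1124846} + 2 \sqrt{158087}\right) \approx 1855.8 i$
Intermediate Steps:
$p = i \sqrt{1124846}$ ($p = \sqrt{\left(-98\right) 11472 - 590} = \sqrt{-1124256 - 590} = \sqrt{-1124846} = i \sqrt{1124846} \approx 1060.6 i$)
$p + \sqrt{809068 - 1441416} = i \sqrt{1124846} + \sqrt{809068 - 1441416} = i \sqrt{1124846} + \sqrt{-632348} = i \sqrt{1124846} + 2 i \sqrt{158087}$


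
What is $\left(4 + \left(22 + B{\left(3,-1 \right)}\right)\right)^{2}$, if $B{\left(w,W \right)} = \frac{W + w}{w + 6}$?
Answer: $\frac{55696}{81} \approx 687.6$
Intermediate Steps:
$B{\left(w,W \right)} = \frac{W + w}{6 + w}$
$\left(4 + \left(22 + B{\left(3,-1 \right)}\right)\right)^{2} = \left(4 + \left(22 + \frac{-1 + 3}{6 + 3}\right)\right)^{2} = \left(4 + \left(22 + \frac{1}{9} \cdot 2\right)\right)^{2} = \left(4 + \left(22 + \frac{2}{9}\right)\right)^{2} = \left(4 + \frac{200}{9}\right)^{2} = \left(\frac{236}{9}\right)^{2} = \frac{55696}{81}$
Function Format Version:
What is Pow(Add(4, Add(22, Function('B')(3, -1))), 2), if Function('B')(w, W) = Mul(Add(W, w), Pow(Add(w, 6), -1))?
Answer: Rational(55696, 81) ≈ 687.60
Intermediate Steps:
Function('B')(w, W) = Mul(Pow(Add(6, w), -1), Add(W, w)) (Function('B')(w, W) = Mul(Add(W, w), Pow(Add(6, w), -1)) = Mul(Pow(Add(6, w), -1), Add(W, w)))
Pow(Add(4, Add(22, Function('B')(3, -1))), 2) = Pow(Add(4, Add(22, Mul(Pow(Add(6, 3), -1), Add(-1, 3)))), 2) = Pow(Add(4, Add(22, Mul(Pow(9, -1), 2))), 2) = Pow(Add(4, Add(22, Mul(Rational(1, 9), 2))), 2) = Pow(Add(4, Add(22, Rational(2, 9))), 2) = Pow(Add(4, Rational(200, 9)), 2) = Pow(Rational(236, 9), 2) = Rational(55696, 81)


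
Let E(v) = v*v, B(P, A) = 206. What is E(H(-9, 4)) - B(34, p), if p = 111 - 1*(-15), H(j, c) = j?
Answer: -125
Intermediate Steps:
p = 126 (p = 111 + 15 = 126)
E(v) = v**2
E(H(-9, 4)) - B(34, p) = (-9)**2 - 1*206 = 81 - 206 = -125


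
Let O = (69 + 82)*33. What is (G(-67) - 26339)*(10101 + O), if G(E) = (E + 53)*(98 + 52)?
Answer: -428973876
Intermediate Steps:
G(E) = 7950 + 150*E (G(E) = (53 + E)*150 = 7950 + 150*E)
O = 4983 (O = 151*33 = 4983)
(G(-67) - 26339)*(10101 + O) = ((7950 + 150*(-67)) - 26339)*(10101 + 4983) = ((7950 - 10050) - 26339)*15084 = (-2100 - 26339)*15084 = -28439*15084 = -428973876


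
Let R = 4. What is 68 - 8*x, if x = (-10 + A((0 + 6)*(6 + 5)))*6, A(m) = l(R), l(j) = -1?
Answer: 596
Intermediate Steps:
A(m) = -1
x = -66 (x = (-10 - 1)*6 = -11*6 = -66)
68 - 8*x = 68 - 8*(-66) = 68 + 528 = 596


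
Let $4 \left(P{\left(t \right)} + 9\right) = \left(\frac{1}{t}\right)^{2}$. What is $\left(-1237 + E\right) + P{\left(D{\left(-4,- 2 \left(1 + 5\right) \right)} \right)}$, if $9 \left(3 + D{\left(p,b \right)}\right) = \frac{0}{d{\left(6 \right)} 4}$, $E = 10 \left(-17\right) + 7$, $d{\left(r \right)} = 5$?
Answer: $- \frac{50723}{36} \approx -1409.0$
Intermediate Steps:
$E = -163$ ($E = -170 + 7 = -163$)
$D{\left(p,b \right)} = -3$ ($D{\left(p,b \right)} = -3 + \frac{0 \frac{1}{5 \cdot 4}}{9} = -3 + \frac{0 \cdot \frac{1}{20}}{9} = -3 + \frac{1}{9} \cdot 0 = -3 + 0 = -3$)
$P{\left(t \right)} = -9 + \frac{1}{4 t^{2}}$ ($P{\left(t \right)} = -9 + \frac{\left(\frac{1}{t}\right)^{2}}{4} = -9 + \frac{1}{4 t^{2}}$)
$\left(-1237 + E\right) + P{\left(D{\left(-4,- 2 \left(1 + 5\right) \right)} \right)} = \left(-1237 - 163\right) - \left(9 - \frac{1}{4 \cdot 9}\right) = -1400 + \left(-9 + \frac{1}{4} \cdot \frac{1}{9}\right) = -1400 + \left(-9 + \frac{1}{36}\right) = -1400 - \frac{323}{36} = - \frac{50723}{36}$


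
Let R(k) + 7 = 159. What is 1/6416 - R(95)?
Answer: -975231/6416 ≈ -152.00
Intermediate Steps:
R(k) = 152 (R(k) = -7 + 159 = 152)
1/6416 - R(95) = 1/6416 - 1*152 = 1/6416 - 152 = -975231/6416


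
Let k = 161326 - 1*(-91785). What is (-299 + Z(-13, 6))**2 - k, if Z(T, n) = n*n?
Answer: -183942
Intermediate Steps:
k = 253111 (k = 161326 + 91785 = 253111)
Z(T, n) = n**2
(-299 + Z(-13, 6))**2 - k = (-299 + 6**2)**2 - 1*253111 = (-299 + 36)**2 - 253111 = (-263)**2 - 253111 = 69169 - 253111 = -183942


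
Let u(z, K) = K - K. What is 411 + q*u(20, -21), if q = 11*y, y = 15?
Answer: 411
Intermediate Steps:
u(z, K) = 0
q = 165 (q = 11*15 = 165)
411 + q*u(20, -21) = 411 + 165*0 = 411 + 0 = 411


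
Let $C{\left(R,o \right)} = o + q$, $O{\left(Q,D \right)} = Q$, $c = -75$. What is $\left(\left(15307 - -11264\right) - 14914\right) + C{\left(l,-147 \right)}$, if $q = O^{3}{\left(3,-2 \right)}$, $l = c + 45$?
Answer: $11537$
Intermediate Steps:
$l = -30$ ($l = -75 + 45 = -30$)
$q = 27$ ($q = 3^{3} = 27$)
$C{\left(R,o \right)} = 27 + o$ ($C{\left(R,o \right)} = o + 27 = 27 + o$)
$\left(\left(15307 - -11264\right) - 14914\right) + C{\left(l,-147 \right)} = \left(\left(15307 - -11264\right) - 14914\right) + \left(27 - 147\right) = \left(\left(15307 + 11264\right) - 14914\right) - 120 = \left(26571 - 14914\right) - 120 = 11657 - 120 = 11537$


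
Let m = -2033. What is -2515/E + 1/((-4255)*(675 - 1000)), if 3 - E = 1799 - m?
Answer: 3477934454/5295028375 ≈ 0.65683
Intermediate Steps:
E = -3829 (E = 3 - (1799 - 1*(-2033)) = 3 - (1799 + 2033) = 3 - 1*3832 = 3 - 3832 = -3829)
-2515/E + 1/((-4255)*(675 - 1000)) = -2515/(-3829) + 1/((-4255)*(675 - 1000)) = -2515*(-1/3829) - 1/4255/(-325) = 2515/3829 - 1/4255*(-1/325) = 2515/3829 + 1/1382875 = 3477934454/5295028375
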